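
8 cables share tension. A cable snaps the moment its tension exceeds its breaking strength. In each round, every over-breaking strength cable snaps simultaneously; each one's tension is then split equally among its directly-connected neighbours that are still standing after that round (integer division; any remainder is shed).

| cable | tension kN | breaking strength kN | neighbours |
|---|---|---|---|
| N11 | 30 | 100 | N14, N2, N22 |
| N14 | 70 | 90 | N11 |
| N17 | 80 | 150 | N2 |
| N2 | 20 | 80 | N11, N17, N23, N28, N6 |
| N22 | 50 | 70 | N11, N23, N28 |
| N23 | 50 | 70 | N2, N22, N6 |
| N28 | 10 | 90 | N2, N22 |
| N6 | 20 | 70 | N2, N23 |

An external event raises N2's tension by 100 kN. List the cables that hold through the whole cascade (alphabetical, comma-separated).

N11, N14, N17, N28

Round 1 — N2 at 120 > 80. N2 snaps.
  N2 sheds 120 kN to N11, N17, N23, N28, N6: 24 each.
    N11: 30+24 = 54 ≤ 100
    N17: 80+24 = 104 ≤ 150
    N23: 50+24 = 74 > 70
    N28: 10+24 = 34 ≤ 90
    N6: 20+24 = 44 ≤ 70
Round 2 — N23 snaps.
  N23 sheds 74 kN to N22, N6: 37 each.
    N22: 50+37 = 87 > 70
    N6: 44+37 = 81 > 70
Round 3 — N22, N6 snap.
  N22 sheds 87 kN to N11, N28: 43 each (1 lost).
    N11: 54+43 = 97 ≤ 100
    N28: 34+43 = 77 ≤ 90
  N6 sheds 81 kN: no online neighbours, lost.
No further breaks.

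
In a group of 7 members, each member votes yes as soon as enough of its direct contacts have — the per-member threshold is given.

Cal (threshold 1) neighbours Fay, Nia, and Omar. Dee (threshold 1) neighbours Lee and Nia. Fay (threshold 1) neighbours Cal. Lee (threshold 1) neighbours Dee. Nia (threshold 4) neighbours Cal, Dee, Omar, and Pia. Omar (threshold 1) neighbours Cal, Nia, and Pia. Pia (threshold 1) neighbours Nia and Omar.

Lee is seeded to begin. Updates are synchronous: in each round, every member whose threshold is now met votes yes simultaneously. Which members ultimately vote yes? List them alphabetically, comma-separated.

Round 1 — Lee votes yes (initial).
Round 2 — checking thresholds:
  Dee: 1 of 2 neighbours ≥ 1, votes yes.
Round 3 — no new yes votes; cascade stops.

Dee, Lee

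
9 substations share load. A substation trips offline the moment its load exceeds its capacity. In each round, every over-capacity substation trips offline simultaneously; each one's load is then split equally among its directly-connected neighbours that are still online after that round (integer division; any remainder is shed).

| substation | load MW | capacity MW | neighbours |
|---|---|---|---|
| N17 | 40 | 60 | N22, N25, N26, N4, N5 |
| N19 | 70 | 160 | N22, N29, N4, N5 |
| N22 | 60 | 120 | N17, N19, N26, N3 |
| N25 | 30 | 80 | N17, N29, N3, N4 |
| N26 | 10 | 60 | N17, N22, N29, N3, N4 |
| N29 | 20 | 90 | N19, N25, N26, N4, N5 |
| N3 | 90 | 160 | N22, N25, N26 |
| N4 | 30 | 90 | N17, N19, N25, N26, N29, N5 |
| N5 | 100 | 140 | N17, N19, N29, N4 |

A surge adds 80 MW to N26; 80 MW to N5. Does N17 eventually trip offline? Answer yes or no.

yes

Round 1 — N26 at 90 > 60; N5 at 180 > 140. N26, N5 trip offline.
  N26 sheds 90 MW to N17, N22, N29, N3, N4: 18 each.
    N17: 40+18 = 58 ≤ 60
    N22: 60+18 = 78 ≤ 120
    N29: 20+18 = 38 ≤ 90
    N3: 90+18 = 108 ≤ 160
    N4: 30+18 = 48 ≤ 90
  N5 sheds 180 MW to N17, N19, N29, N4: 45 each.
    N17: 58+45 = 103 > 60
    N19: 70+45 = 115 ≤ 160
    N29: 38+45 = 83 ≤ 90
    N4: 48+45 = 93 > 90
Round 2 — N17, N4 trip offline.
  N17 sheds 103 MW to N22, N25: 51 each (1 lost).
    N22: 78+51 = 129 > 120
    N25: 30+51 = 81 > 80
  N4 sheds 93 MW to N19, N25, N29: 31 each.
    N19: 115+31 = 146 ≤ 160
    N25: 81+31 = 112 > 80
    N29: 83+31 = 114 > 90
Round 3 — N22, N25, N29 trip offline.
  N22 sheds 129 MW to N19, N3: 64 each (1 lost).
    N19: 146+64 = 210 > 160
    N3: 108+64 = 172 > 160
  N25 sheds 112 MW to N3: 112 each.
    N3: 172+112 = 284 > 160
  N29 sheds 114 MW to N19: 114 each.
    N19: 210+114 = 324 > 160
Round 4 — N19, N3 trip offline.
  N19 sheds 324 MW: no online neighbours, lost.
  N3 sheds 284 MW: no online neighbours, lost.
No further trips.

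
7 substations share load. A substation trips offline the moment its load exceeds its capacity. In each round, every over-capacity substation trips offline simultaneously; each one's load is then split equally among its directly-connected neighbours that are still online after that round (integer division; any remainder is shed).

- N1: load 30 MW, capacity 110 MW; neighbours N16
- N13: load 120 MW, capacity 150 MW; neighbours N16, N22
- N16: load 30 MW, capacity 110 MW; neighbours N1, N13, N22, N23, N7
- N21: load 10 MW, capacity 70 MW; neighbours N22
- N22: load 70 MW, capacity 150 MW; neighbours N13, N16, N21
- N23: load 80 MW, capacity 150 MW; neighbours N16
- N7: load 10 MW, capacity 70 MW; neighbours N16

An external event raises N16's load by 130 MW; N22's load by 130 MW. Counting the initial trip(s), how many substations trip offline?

Round 1 — N16 at 160 > 110; N22 at 200 > 150. N16, N22 trip offline.
  N16 sheds 160 MW to N1, N13, N23, N7: 40 each.
    N1: 30+40 = 70 ≤ 110
    N13: 120+40 = 160 > 150
    N23: 80+40 = 120 ≤ 150
    N7: 10+40 = 50 ≤ 70
  N22 sheds 200 MW to N13, N21: 100 each.
    N13: 160+100 = 260 > 150
    N21: 10+100 = 110 > 70
Round 2 — N13, N21 trip offline.
  N13 sheds 260 MW: no online neighbours, lost.
  N21 sheds 110 MW: no online neighbours, lost.
No further trips.

4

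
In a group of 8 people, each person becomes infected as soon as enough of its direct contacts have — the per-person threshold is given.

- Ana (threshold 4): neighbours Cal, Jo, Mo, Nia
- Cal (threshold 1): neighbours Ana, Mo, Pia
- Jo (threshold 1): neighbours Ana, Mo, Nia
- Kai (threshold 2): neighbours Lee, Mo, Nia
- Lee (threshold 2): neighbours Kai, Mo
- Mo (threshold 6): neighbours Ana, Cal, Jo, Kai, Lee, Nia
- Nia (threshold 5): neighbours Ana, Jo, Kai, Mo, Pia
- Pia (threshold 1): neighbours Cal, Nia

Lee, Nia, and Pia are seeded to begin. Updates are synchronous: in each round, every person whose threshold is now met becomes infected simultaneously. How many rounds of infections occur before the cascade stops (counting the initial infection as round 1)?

Round 1 — Lee, Nia, Pia become infected (initial).
Round 2 — checking thresholds:
  Ana: 1 of 4 neighbours < 4, below threshold.
  Cal: 1 of 3 neighbours ≥ 1, becomes infected.
  Jo: 1 of 3 neighbours ≥ 1, becomes infected.
  Kai: 2 of 3 neighbours ≥ 2, becomes infected.
  Mo: 2 of 6 neighbours < 6, below threshold.
Round 3 — no new infections; cascade stops.

2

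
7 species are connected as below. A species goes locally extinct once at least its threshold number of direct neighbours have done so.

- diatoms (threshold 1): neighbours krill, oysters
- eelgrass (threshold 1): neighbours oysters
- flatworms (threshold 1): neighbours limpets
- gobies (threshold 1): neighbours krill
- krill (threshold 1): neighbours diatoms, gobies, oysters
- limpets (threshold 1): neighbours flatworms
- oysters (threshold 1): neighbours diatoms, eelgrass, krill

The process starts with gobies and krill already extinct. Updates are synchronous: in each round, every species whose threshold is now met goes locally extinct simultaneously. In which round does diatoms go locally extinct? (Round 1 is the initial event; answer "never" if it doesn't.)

Round 1 — gobies, krill go locally extinct (initial).
Round 2 — checking thresholds:
  diatoms: 1 of 2 neighbours ≥ 1, goes locally extinct.
  oysters: 1 of 3 neighbours ≥ 1, goes locally extinct.
Round 3 — checking thresholds:
  eelgrass: 1 of 1 neighbours ≥ 1, goes locally extinct.
Round 4 — no new extinctions; cascade stops.

2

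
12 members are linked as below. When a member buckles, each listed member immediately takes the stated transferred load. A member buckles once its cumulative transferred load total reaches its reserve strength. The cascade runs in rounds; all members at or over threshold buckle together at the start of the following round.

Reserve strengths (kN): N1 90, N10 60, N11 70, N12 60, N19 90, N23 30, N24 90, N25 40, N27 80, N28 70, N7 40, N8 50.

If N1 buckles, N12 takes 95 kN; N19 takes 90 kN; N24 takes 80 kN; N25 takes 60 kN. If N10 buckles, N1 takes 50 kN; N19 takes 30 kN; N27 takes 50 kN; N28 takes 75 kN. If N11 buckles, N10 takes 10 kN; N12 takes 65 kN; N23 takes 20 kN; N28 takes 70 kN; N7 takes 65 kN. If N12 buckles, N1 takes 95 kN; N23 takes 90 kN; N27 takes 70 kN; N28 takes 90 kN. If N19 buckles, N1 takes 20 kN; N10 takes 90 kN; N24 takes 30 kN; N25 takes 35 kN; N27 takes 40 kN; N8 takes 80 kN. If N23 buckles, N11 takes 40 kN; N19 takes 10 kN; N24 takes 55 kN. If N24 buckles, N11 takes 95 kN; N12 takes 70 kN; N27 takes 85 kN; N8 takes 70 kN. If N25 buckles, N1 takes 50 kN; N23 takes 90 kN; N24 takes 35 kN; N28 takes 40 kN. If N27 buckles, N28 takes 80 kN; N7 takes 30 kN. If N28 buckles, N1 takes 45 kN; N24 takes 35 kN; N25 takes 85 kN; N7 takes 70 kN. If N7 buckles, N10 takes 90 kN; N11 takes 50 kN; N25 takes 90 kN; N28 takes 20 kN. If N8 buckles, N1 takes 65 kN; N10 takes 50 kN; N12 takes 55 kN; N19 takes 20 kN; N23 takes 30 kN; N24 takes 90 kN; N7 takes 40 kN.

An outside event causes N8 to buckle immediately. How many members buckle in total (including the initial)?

Round 1 — N8 buckles (initial).
  N1: +65 → 65 < 90
  N10: +50 → 50 < 60
  N12: +55 → 55 < 60
  N19: +20 → 20 < 90
  N23: +30 → 30 ≥ 30
  N24: +90 → 90 ≥ 90
  N7: +40 → 40 ≥ 40
Round 2 — N23, N24, N7 buckle.
  N10: +90 → 140 ≥ 60
  N11: +40+95+50 → 185 ≥ 70
  N12: +70 → 125 ≥ 60
  N19: +10 → 30 < 90
  N25: +90 → 90 ≥ 40
  N27: +85 → 85 ≥ 80
  N28: +20 → 20 < 70
Round 3 — N10, N11, N12, N25, N27 buckle.
  N1: +50+95+50 → 260 ≥ 90
  N19: +30 → 60 < 90
  N28: +75+70+90+40+80 → 375 ≥ 70
Round 4 — N1, N28 buckle.
  N19: +90 → 150 ≥ 90
Round 5 — N19 buckles.
No further bucklings.

12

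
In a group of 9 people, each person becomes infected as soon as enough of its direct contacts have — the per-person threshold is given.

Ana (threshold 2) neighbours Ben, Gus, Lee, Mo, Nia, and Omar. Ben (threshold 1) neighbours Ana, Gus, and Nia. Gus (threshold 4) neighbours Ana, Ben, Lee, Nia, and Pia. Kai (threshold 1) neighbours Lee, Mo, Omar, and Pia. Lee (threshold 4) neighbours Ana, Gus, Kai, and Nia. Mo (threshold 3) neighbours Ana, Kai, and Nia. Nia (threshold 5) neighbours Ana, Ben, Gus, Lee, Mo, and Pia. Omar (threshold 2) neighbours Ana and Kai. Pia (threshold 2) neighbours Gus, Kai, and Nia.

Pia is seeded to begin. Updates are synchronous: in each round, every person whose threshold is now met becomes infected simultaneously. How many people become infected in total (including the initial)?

2

Round 1 — Pia becomes infected (initial).
Round 2 — checking thresholds:
  Gus: 1 of 5 neighbours < 4, not yet.
  Kai: 1 of 4 neighbours ≥ 1, becomes infected.
  Nia: 1 of 6 neighbours < 5, not yet.
Round 3 — no new infections; cascade stops.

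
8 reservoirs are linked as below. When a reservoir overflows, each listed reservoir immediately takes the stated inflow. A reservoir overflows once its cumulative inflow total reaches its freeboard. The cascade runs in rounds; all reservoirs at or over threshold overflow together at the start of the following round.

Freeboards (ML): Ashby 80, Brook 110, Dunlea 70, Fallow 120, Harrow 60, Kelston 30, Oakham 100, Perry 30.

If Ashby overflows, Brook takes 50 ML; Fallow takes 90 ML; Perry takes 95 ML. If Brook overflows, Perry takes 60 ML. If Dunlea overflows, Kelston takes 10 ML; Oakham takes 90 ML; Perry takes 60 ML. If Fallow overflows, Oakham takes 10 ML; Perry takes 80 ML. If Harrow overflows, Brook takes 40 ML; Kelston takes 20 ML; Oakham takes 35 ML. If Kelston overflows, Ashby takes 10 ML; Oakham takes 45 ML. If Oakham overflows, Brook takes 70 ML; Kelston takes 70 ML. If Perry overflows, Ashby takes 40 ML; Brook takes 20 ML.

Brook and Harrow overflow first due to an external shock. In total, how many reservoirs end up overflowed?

3

Round 1 — Brook, Harrow overflow (initial).
  Kelston: +20 → 20 < 30
  Oakham: +35 → 35 < 100
  Perry: +60 → 60 ≥ 30
Round 2 — Perry overflows.
  Ashby: +40 → 40 < 80
No further overflows.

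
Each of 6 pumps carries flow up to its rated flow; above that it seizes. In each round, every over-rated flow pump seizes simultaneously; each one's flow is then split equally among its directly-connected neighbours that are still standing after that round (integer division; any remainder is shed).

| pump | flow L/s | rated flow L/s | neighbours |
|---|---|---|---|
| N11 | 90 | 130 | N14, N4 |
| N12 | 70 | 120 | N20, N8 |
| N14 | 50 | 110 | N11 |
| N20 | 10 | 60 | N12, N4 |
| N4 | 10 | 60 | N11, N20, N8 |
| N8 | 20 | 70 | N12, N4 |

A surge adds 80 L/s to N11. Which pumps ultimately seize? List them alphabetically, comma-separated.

Round 1 — N11 at 170 > 130. N11 seizes.
  N11 sheds 170 L/s to N14, N4: 85 each.
    N14: 50+85 = 135 > 110
    N4: 10+85 = 95 > 60
Round 2 — N14, N4 seize.
  N14 sheds 135 L/s: no online neighbours, lost.
  N4 sheds 95 L/s to N20, N8: 47 each (1 lost).
    N20: 10+47 = 57 ≤ 60
    N8: 20+47 = 67 ≤ 70
No further seizures.

N11, N14, N4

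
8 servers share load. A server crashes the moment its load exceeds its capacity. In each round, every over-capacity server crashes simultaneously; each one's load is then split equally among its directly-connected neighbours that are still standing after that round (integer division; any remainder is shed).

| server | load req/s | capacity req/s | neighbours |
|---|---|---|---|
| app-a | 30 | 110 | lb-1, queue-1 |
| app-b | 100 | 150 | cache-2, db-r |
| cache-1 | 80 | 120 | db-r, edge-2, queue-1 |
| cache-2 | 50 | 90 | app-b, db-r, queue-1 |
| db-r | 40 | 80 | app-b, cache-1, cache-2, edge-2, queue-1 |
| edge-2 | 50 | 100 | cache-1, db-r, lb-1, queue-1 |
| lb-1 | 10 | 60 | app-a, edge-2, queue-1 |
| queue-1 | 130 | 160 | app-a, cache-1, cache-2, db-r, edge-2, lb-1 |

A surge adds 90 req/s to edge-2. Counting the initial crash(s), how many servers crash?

8

Round 1 — edge-2 at 140 > 100. edge-2 crashes.
  edge-2 sheds 140 req/s to cache-1, db-r, lb-1, queue-1: 35 each.
    cache-1: 80+35 = 115 ≤ 120
    db-r: 40+35 = 75 ≤ 80
    lb-1: 10+35 = 45 ≤ 60
    queue-1: 130+35 = 165 > 160
Round 2 — queue-1 crashes.
  queue-1 sheds 165 req/s to app-a, cache-1, cache-2, db-r, lb-1: 33 each.
    app-a: 30+33 = 63 ≤ 110
    cache-1: 115+33 = 148 > 120
    cache-2: 50+33 = 83 ≤ 90
    db-r: 75+33 = 108 > 80
    lb-1: 45+33 = 78 > 60
Round 3 — cache-1, db-r, lb-1 crash.
  cache-1 sheds 148 req/s: no online neighbours, lost.
  db-r sheds 108 req/s to app-b, cache-2: 54 each.
    app-b: 100+54 = 154 > 150
    cache-2: 83+54 = 137 > 90
  lb-1 sheds 78 req/s to app-a: 78 each.
    app-a: 63+78 = 141 > 110
Round 4 — app-a, app-b, cache-2 crash.
  app-a sheds 141 req/s: no online neighbours, lost.
  app-b sheds 154 req/s: no online neighbours, lost.
  cache-2 sheds 137 req/s: no online neighbours, lost.
No further crashes.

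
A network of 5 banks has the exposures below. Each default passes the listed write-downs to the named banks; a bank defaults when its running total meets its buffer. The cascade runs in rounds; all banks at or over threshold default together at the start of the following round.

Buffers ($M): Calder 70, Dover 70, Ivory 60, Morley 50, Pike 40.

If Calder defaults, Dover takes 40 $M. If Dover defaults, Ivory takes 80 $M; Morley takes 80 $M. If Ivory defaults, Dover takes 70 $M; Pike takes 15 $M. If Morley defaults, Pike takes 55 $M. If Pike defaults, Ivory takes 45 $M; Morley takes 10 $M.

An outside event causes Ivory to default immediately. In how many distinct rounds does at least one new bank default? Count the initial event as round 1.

4

Round 1 — Ivory defaults (initial).
  Dover: +70 → 70 ≥ 70
  Pike: +15 → 15 < 40
Round 2 — Dover defaults.
  Morley: +80 → 80 ≥ 50
Round 3 — Morley defaults.
  Pike: +55 → 70 ≥ 40
Round 4 — Pike defaults.
No further defaults.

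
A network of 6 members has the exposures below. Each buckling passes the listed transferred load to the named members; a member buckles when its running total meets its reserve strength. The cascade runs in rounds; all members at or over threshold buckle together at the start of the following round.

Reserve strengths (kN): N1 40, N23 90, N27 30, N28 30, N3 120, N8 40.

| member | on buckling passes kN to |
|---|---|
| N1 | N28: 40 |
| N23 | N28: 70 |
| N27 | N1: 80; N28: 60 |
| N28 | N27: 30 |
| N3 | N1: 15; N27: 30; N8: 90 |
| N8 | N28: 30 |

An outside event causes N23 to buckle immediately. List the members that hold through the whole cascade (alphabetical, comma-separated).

Round 1 — N23 buckles (initial).
  N28: +70 → 70 ≥ 30
Round 2 — N28 buckles.
  N27: +30 → 30 ≥ 30
Round 3 — N27 buckles.
  N1: +80 → 80 ≥ 40
Round 4 — N1 buckles.
No further bucklings.

N3, N8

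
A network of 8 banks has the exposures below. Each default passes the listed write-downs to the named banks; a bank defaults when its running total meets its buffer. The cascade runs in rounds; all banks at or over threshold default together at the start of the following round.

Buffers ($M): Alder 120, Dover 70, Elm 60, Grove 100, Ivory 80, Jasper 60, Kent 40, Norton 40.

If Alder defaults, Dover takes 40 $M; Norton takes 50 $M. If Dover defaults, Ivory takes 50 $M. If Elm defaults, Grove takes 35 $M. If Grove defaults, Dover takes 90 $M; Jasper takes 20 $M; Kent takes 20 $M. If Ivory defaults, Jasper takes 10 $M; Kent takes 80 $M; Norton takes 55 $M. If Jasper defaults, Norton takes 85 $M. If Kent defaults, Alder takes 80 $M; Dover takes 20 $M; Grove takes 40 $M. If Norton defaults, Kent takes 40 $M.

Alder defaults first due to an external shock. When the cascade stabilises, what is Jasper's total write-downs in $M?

Round 1 — Alder defaults (initial).
  Dover: +40 → 40 < 70
  Norton: +50 → 50 ≥ 40
Round 2 — Norton defaults.
  Kent: +40 → 40 ≥ 40
Round 3 — Kent defaults.
  Dover: +20 → 60 < 70
  Grove: +40 → 40 < 100
No further defaults.

0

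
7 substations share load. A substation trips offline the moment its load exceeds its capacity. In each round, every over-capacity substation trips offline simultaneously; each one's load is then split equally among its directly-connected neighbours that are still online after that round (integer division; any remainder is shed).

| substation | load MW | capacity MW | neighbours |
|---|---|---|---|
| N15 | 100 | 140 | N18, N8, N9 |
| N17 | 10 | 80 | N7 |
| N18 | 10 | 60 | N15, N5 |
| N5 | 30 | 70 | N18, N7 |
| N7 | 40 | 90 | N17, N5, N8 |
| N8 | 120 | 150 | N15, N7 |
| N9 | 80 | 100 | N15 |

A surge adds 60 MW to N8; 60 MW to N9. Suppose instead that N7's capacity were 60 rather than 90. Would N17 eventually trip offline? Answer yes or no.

With N7's capacity at 60:
Round 1 — N8 at 180 > 150; N9 at 140 > 100. N8, N9 trip offline.
  N8 sheds 180 MW to N15, N7: 90 each.
    N15: 100+90 = 190 > 140
    N7: 40+90 = 130 > 60
  N9 sheds 140 MW to N15: 140 each.
    N15: 190+140 = 330 > 140
Round 2 — N15, N7 trip offline.
  N15 sheds 330 MW to N18: 330 each.
    N18: 10+330 = 340 > 60
  N7 sheds 130 MW to N17, N5: 65 each.
    N17: 10+65 = 75 ≤ 80
    N5: 30+65 = 95 > 70
Round 3 — N18, N5 trip offline.
  N18 sheds 340 MW: no online neighbours, lost.
  N5 sheds 95 MW: no online neighbours, lost.
No further trips.

no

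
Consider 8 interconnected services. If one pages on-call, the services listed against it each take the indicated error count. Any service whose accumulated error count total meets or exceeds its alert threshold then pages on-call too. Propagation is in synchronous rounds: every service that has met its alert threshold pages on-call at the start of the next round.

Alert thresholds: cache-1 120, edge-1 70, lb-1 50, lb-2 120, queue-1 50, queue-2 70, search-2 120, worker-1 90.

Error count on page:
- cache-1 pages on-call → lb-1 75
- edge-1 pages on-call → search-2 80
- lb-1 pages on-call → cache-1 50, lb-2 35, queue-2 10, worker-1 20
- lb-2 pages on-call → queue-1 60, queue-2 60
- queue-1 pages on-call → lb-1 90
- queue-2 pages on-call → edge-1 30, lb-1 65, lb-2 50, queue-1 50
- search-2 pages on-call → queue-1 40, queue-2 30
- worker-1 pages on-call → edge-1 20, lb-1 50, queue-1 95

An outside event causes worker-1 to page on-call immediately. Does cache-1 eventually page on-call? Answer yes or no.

Round 1 — worker-1 pages on-call (initial).
  edge-1: +20 → 20 < 70
  lb-1: +50 → 50 ≥ 50
  queue-1: +95 → 95 ≥ 50
Round 2 — lb-1, queue-1 page on-call.
  cache-1: +50 → 50 < 120
  lb-2: +35 → 35 < 120
  queue-2: +10 → 10 < 70
No further pages.

no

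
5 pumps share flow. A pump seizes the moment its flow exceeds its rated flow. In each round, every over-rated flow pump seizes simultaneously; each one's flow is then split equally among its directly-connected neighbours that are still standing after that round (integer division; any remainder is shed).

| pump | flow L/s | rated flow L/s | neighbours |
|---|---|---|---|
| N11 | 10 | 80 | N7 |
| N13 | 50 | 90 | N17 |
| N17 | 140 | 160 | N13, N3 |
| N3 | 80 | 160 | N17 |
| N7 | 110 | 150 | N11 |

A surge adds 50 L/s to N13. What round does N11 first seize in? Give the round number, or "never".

Round 1 — N13 at 100 > 90. N13 seizes.
  N13 sheds 100 L/s to N17: 100 each.
    N17: 140+100 = 240 > 160
Round 2 — N17 seizes.
  N17 sheds 240 L/s to N3: 240 each.
    N3: 80+240 = 320 > 160
Round 3 — N3 seizes.
  N3 sheds 320 L/s: no online neighbours, lost.
No further seizures.

never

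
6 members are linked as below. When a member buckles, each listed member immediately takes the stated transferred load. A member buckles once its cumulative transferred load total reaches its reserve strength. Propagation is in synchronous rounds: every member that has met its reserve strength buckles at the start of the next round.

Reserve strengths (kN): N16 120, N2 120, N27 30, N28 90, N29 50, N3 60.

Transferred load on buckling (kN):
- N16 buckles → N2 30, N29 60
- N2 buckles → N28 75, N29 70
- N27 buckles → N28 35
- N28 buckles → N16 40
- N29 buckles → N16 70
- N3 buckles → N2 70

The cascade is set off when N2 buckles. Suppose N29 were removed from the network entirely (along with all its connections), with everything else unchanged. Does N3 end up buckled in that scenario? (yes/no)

no

With N29 removed:
Round 1 — N2 buckles (initial).
  N28: +75 → 75 < 90
No further bucklings.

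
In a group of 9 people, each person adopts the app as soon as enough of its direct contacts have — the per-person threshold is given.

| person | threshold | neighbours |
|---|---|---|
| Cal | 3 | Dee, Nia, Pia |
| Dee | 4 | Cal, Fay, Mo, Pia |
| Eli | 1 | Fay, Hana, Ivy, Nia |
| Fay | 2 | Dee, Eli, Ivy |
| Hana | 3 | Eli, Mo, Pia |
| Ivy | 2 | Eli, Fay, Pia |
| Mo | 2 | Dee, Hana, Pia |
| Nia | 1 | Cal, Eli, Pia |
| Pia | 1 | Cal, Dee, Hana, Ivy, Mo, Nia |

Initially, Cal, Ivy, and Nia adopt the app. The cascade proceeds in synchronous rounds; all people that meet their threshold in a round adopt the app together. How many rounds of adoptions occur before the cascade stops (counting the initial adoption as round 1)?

3

Round 1 — Cal, Ivy, Nia adopt the app (initial).
Round 2 — checking thresholds:
  Dee: 1 of 4 neighbours < 4, not yet.
  Eli: 2 of 4 neighbours ≥ 1, adopts the app.
  Fay: 1 of 3 neighbours < 2, not yet.
  Pia: 3 of 6 neighbours ≥ 1, adopts the app.
Round 3 — checking thresholds:
  Dee: 2 of 4 neighbours < 4, not yet.
  Fay: 2 of 3 neighbours ≥ 2, adopts the app.
  Hana: 2 of 3 neighbours < 3, not yet.
  Mo: 1 of 3 neighbours < 2, not yet.
Round 4 — no new adoptions; cascade stops.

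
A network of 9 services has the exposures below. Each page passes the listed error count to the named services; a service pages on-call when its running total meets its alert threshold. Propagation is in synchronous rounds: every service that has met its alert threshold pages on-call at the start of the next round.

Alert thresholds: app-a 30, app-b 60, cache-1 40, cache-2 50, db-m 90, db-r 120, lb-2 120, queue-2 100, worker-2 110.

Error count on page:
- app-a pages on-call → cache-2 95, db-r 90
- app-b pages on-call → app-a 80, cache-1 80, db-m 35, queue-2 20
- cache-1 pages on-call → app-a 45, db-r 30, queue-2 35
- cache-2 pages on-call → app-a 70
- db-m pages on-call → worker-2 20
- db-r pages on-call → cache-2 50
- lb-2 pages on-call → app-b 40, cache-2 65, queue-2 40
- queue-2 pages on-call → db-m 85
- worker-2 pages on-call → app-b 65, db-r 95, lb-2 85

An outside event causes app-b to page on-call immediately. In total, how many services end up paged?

5

Round 1 — app-b pages on-call (initial).
  app-a: +80 → 80 ≥ 30
  cache-1: +80 → 80 ≥ 40
  db-m: +35 → 35 < 90
  queue-2: +20 → 20 < 100
Round 2 — app-a, cache-1 page on-call.
  cache-2: +95 → 95 ≥ 50
  db-r: +90+30 → 120 ≥ 120
  queue-2: +35 → 55 < 100
Round 3 — cache-2, db-r page on-call.
No further pages.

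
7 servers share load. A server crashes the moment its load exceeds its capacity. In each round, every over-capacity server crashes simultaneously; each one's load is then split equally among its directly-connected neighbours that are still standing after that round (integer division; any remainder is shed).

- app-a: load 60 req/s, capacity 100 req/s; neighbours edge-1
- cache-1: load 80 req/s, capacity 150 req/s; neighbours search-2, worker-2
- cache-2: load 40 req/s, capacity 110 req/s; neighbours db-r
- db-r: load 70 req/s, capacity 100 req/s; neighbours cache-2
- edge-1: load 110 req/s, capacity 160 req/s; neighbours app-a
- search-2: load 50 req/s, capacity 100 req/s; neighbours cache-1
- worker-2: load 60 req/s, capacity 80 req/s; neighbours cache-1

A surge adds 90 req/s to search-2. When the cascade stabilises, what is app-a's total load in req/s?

60

Round 1 — search-2 at 140 > 100. search-2 crashes.
  search-2 sheds 140 req/s to cache-1: 140 each.
    cache-1: 80+140 = 220 > 150
Round 2 — cache-1 crashes.
  cache-1 sheds 220 req/s to worker-2: 220 each.
    worker-2: 60+220 = 280 > 80
Round 3 — worker-2 crashes.
  worker-2 sheds 280 req/s: no online neighbours, lost.
No further crashes.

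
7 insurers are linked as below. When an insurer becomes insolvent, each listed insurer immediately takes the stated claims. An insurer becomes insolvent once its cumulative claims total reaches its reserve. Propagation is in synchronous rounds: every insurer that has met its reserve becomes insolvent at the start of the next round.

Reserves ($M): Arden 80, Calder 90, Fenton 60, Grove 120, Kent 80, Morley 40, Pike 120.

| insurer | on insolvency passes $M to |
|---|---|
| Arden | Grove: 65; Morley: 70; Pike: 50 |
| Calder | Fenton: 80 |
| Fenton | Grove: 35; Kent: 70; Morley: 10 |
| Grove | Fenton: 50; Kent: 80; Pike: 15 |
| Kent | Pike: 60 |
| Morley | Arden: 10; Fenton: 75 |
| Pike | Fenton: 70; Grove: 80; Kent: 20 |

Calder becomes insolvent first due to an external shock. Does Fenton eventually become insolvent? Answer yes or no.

Round 1 — Calder becomes insolvent (initial).
  Fenton: +80 → 80 ≥ 60
Round 2 — Fenton becomes insolvent.
  Grove: +35 → 35 < 120
  Kent: +70 → 70 < 80
  Morley: +10 → 10 < 40
No further insolvencies.

yes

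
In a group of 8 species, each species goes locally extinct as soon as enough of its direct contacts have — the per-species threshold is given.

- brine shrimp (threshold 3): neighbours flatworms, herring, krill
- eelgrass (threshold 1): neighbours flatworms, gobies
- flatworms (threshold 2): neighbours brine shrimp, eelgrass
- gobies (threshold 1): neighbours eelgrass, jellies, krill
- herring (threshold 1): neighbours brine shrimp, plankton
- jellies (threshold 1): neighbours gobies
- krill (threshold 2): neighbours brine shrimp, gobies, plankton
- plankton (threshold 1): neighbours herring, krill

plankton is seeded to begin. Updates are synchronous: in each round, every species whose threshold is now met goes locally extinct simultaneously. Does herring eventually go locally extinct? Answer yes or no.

yes

Round 1 — plankton goes locally extinct (initial).
Round 2 — checking thresholds:
  herring: 1 of 2 neighbours ≥ 1, goes locally extinct.
  krill: 1 of 3 neighbours < 2, not yet.
Round 3 — no new extinctions; cascade stops.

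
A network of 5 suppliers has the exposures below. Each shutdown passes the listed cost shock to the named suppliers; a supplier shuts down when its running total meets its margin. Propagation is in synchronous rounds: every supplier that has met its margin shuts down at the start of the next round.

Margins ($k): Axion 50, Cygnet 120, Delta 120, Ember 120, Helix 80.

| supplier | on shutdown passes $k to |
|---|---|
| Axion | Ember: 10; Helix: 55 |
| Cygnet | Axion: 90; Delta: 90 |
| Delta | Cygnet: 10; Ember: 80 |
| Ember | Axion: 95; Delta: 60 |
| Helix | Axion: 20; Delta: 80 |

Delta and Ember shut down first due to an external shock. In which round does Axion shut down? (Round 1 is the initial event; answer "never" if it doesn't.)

Round 1 — Delta, Ember shut down (initial).
  Axion: +95 → 95 ≥ 50
  Cygnet: +10 → 10 < 120
Round 2 — Axion shuts down.
  Helix: +55 → 55 < 80
No further shutdowns.

2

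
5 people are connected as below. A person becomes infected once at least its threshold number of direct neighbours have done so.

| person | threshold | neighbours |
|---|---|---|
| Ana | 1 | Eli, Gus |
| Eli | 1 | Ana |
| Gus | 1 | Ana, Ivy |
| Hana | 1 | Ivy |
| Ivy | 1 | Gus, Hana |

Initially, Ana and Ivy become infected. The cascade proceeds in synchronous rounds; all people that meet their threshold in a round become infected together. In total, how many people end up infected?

Round 1 — Ana, Ivy become infected (initial).
Round 2 — checking thresholds:
  Eli: 1 of 1 neighbours ≥ 1, becomes infected.
  Gus: 2 of 2 neighbours ≥ 1, becomes infected.
  Hana: 1 of 1 neighbours ≥ 1, becomes infected.
Round 3 — no new infections; cascade stops.

5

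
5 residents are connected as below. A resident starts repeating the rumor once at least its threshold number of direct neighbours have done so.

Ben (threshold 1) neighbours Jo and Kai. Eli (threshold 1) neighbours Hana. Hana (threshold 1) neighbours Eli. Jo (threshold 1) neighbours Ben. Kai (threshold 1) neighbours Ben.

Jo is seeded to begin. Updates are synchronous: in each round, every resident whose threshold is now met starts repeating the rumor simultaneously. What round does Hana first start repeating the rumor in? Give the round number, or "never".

never

Round 1 — Jo starts repeating the rumor (initial).
Round 2 — checking thresholds:
  Ben: 1 of 2 neighbours ≥ 1, starts repeating the rumor.
Round 3 — checking thresholds:
  Kai: 1 of 1 neighbours ≥ 1, starts repeating the rumor.
Round 4 — no new spreads; cascade stops.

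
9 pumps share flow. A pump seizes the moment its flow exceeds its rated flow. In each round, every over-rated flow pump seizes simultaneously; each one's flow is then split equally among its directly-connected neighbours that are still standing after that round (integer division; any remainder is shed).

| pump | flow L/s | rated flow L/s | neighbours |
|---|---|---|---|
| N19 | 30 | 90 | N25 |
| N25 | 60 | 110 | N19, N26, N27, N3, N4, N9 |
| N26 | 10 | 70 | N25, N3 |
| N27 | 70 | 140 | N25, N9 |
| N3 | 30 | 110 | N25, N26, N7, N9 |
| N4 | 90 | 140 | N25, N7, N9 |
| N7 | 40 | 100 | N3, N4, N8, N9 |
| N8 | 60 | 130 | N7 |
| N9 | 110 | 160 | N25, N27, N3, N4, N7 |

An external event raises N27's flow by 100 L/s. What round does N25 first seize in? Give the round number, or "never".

2

Round 1 — N27 at 170 > 140. N27 seizes.
  N27 sheds 170 L/s to N25, N9: 85 each.
    N25: 60+85 = 145 > 110
    N9: 110+85 = 195 > 160
Round 2 — N25, N9 seize.
  N25 sheds 145 L/s to N19, N26, N3, N4: 36 each (1 lost).
    N19: 30+36 = 66 ≤ 90
    N26: 10+36 = 46 ≤ 70
    N3: 30+36 = 66 ≤ 110
    N4: 90+36 = 126 ≤ 140
  N9 sheds 195 L/s to N3, N4, N7: 65 each.
    N3: 66+65 = 131 > 110
    N4: 126+65 = 191 > 140
    N7: 40+65 = 105 > 100
Round 3 — N3, N4, N7 seize.
  N3 sheds 131 L/s to N26: 131 each.
    N26: 46+131 = 177 > 70
  N4 sheds 191 L/s: no online neighbours, lost.
  N7 sheds 105 L/s to N8: 105 each.
    N8: 60+105 = 165 > 130
Round 4 — N26, N8 seize.
  N26 sheds 177 L/s: no online neighbours, lost.
  N8 sheds 165 L/s: no online neighbours, lost.
No further seizures.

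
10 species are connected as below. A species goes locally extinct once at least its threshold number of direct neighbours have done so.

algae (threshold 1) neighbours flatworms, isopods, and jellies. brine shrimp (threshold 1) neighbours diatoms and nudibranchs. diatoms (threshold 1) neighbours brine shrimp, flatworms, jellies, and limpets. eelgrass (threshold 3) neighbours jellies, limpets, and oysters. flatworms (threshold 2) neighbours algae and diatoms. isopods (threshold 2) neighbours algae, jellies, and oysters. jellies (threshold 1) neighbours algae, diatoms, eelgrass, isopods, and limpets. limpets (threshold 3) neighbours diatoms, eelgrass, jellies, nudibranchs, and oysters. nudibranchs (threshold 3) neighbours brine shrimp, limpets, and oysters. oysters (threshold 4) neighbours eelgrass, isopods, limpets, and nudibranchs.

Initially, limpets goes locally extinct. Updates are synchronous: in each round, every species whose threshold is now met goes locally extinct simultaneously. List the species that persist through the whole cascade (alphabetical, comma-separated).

eelgrass, nudibranchs, oysters

Round 1 — limpets goes locally extinct (initial).
Round 2 — checking thresholds:
  diatoms: 1 of 4 neighbours ≥ 1, goes locally extinct.
  eelgrass: 1 of 3 neighbours < 3, not yet.
  jellies: 1 of 5 neighbours ≥ 1, goes locally extinct.
  nudibranchs: 1 of 3 neighbours < 3, not yet.
  oysters: 1 of 4 neighbours < 4, not yet.
Round 3 — checking thresholds:
  algae: 1 of 3 neighbours ≥ 1, goes locally extinct.
  brine shrimp: 1 of 2 neighbours ≥ 1, goes locally extinct.
  eelgrass: 2 of 3 neighbours < 3, not yet.
  flatworms: 1 of 2 neighbours < 2, not yet.
  isopods: 1 of 3 neighbours < 2, not yet.
  nudibranchs: 1 of 3 neighbours < 3, not yet.
  oysters: 1 of 4 neighbours < 4, not yet.
Round 4 — checking thresholds:
  eelgrass: 2 of 3 neighbours < 3, not yet.
  flatworms: 2 of 2 neighbours ≥ 2, goes locally extinct.
  isopods: 2 of 3 neighbours ≥ 2, goes locally extinct.
  nudibranchs: 2 of 3 neighbours < 3, not yet.
  oysters: 1 of 4 neighbours < 4, not yet.
Round 5 — no new extinctions; cascade stops.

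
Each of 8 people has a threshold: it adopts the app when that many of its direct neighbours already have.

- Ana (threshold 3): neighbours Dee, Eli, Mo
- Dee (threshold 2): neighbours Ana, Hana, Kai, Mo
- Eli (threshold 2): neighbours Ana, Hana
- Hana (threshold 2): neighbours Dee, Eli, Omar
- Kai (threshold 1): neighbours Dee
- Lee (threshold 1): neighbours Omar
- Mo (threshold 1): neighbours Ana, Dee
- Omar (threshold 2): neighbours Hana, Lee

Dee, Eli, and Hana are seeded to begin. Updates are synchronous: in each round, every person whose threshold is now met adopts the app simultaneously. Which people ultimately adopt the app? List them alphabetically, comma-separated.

Round 1 — Dee, Eli, Hana adopt the app (initial).
Round 2 — checking thresholds:
  Ana: 2 of 3 neighbours < 3, not yet.
  Kai: 1 of 1 neighbours ≥ 1, adopts the app.
  Mo: 1 of 2 neighbours ≥ 1, adopts the app.
  Omar: 1 of 2 neighbours < 2, not yet.
Round 3 — checking thresholds:
  Ana: 3 of 3 neighbours ≥ 3, adopts the app.
  Omar: 1 of 2 neighbours < 2, not yet.
Round 4 — no new adoptions; cascade stops.

Ana, Dee, Eli, Hana, Kai, Mo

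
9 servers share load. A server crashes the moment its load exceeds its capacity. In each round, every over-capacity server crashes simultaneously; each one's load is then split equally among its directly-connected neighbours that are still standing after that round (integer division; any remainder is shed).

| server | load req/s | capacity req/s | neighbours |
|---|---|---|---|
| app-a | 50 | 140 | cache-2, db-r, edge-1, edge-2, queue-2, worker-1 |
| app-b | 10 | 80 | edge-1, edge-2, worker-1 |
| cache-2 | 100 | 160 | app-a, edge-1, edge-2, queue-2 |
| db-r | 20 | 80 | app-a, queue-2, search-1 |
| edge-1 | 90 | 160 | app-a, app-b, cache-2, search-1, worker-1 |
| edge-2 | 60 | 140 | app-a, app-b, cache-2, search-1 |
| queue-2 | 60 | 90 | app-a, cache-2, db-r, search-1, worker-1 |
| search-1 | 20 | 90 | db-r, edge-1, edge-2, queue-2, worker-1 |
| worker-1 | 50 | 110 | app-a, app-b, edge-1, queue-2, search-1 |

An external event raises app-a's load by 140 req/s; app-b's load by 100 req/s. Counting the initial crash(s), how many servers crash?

9

Round 1 — app-a at 190 > 140; app-b at 110 > 80. app-a, app-b crash.
  app-a sheds 190 req/s to cache-2, db-r, edge-1, edge-2, queue-2, worker-1: 31 each (4 lost).
    cache-2: 100+31 = 131 ≤ 160
    db-r: 20+31 = 51 ≤ 80
    edge-1: 90+31 = 121 ≤ 160
    edge-2: 60+31 = 91 ≤ 140
    queue-2: 60+31 = 91 > 90
    worker-1: 50+31 = 81 ≤ 110
  app-b sheds 110 req/s to edge-1, edge-2, worker-1: 36 each (2 lost).
    edge-1: 121+36 = 157 ≤ 160
    edge-2: 91+36 = 127 ≤ 140
    worker-1: 81+36 = 117 > 110
Round 2 — queue-2, worker-1 crash.
  queue-2 sheds 91 req/s to cache-2, db-r, search-1: 30 each (1 lost).
    cache-2: 131+30 = 161 > 160
    db-r: 51+30 = 81 > 80
    search-1: 20+30 = 50 ≤ 90
  worker-1 sheds 117 req/s to edge-1, search-1: 58 each (1 lost).
    edge-1: 157+58 = 215 > 160
    search-1: 50+58 = 108 > 90
Round 3 — cache-2, db-r, edge-1, search-1 crash.
  cache-2 sheds 161 req/s to edge-2: 161 each.
    edge-2: 127+161 = 288 > 140
  db-r sheds 81 req/s: no online neighbours, lost.
  edge-1 sheds 215 req/s: no online neighbours, lost.
  search-1 sheds 108 req/s to edge-2: 108 each.
    edge-2: 288+108 = 396 > 140
Round 4 — edge-2 crashes.
  edge-2 sheds 396 req/s: no online neighbours, lost.
No further crashes.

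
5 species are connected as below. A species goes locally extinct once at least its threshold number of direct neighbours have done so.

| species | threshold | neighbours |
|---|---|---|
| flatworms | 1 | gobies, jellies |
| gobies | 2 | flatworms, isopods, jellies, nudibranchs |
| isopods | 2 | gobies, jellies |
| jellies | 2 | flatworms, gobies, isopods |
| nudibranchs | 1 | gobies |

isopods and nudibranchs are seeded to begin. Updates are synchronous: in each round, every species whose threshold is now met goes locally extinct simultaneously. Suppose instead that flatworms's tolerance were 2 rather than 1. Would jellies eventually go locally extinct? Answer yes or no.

yes

With flatworms's tolerance at 2:
Round 1 — isopods, nudibranchs go locally extinct (initial).
Round 2 — checking thresholds:
  gobies: 2 of 4 neighbours ≥ 2, goes locally extinct.
  jellies: 1 of 3 neighbours < 2, below threshold.
Round 3 — checking thresholds:
  flatworms: 1 of 2 neighbours < 2, below threshold.
  jellies: 2 of 3 neighbours ≥ 2, goes locally extinct.
Round 4 — checking thresholds:
  flatworms: 2 of 2 neighbours ≥ 2, goes locally extinct.
Round 5 — no new extinctions; cascade stops.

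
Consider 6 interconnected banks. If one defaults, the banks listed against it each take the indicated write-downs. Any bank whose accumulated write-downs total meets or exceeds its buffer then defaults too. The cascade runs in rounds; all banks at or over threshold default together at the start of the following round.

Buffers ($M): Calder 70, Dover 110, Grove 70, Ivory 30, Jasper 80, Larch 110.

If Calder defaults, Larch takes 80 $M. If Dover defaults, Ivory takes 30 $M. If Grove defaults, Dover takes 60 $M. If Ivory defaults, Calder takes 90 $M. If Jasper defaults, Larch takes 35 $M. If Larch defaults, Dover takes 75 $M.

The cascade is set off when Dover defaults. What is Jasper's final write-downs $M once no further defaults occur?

0

Round 1 — Dover defaults (initial).
  Ivory: +30 → 30 ≥ 30
Round 2 — Ivory defaults.
  Calder: +90 → 90 ≥ 70
Round 3 — Calder defaults.
  Larch: +80 → 80 < 110
No further defaults.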